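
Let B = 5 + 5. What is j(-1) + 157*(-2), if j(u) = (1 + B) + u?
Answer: -304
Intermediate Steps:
B = 10
j(u) = 11 + u (j(u) = (1 + 10) + u = 11 + u)
j(-1) + 157*(-2) = (11 - 1) + 157*(-2) = 10 - 314 = -304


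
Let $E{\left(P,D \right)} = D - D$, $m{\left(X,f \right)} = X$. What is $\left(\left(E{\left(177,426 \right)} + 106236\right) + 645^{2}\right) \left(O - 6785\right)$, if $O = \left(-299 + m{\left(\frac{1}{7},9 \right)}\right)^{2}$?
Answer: $\frac{2112022961739}{49} \approx 4.3103 \cdot 10^{10}$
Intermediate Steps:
$E{\left(P,D \right)} = 0$
$O = \frac{4376464}{49}$ ($O = \left(-299 + \frac{1}{7}\right)^{2} = \left(- \frac{2092}{7}\right)^{2} = \frac{4376464}{49} \approx 89316.0$)
$\left(\left(E{\left(177,426 \right)} + 106236\right) + 645^{2}\right) \left(O - 6785\right) = \left(\left(0 + 106236\right) + 645^{2}\right) \left(\frac{4376464}{49} - 6785\right) = \left(106236 + 416025\right) \frac{4043999}{49} = 522261 \cdot \frac{4043999}{49} = \frac{2112022961739}{49}$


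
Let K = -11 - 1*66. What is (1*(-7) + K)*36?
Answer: -3024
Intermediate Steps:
K = -77 (K = -11 - 66 = -77)
(1*(-7) + K)*36 = (1*(-7) - 77)*36 = (-7 - 77)*36 = -84*36 = -3024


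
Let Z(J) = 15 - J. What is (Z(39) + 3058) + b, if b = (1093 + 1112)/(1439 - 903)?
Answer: 1628429/536 ≈ 3038.1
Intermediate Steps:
b = 2205/536 ≈ 4.1138
(Z(39) + 3058) + b = ((15 - 1*39) + 3058) + 2205/536 = ((15 - 39) + 3058) + 2205/536 = (-24 + 3058) + 2205/536 = 3034 + 2205/536 = 1628429/536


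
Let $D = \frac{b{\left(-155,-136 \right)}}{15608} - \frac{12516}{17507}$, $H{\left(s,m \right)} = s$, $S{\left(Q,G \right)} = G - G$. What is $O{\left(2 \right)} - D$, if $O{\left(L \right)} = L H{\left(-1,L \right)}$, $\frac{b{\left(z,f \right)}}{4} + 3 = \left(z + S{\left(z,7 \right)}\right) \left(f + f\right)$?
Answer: $- \frac{117975685}{9758902} \approx -12.089$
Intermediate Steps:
$S{\left(Q,G \right)} = 0$
$b{\left(z,f \right)} = -12 + 8 f z$ ($b{\left(z,f \right)} = -12 + 4 \left(z + 0\right) \left(f + f\right) = -12 + 4 z 2 f = -12 + 4 \cdot 2 f z = -12 + 8 f z$)
$O{\left(L \right)} = - L$ ($O{\left(L \right)} = L \left(-1\right) = - L$)
$D = \frac{98457881}{9758902}$ ($D = \frac{-12 + 8 \left(-136\right) \left(-155\right)}{15608} - \frac{12516}{17507} = \left(-12 + 168640\right) \frac{1}{15608} - \frac{1788}{2501} = 168628 \cdot \frac{1}{15608} - \frac{1788}{2501} = \frac{42157}{3902} - \frac{1788}{2501} = \frac{98457881}{9758902} \approx 10.089$)
$O{\left(2 \right)} - D = \left(-1\right) 2 - \frac{98457881}{9758902} = -2 - \frac{98457881}{9758902} = - \frac{117975685}{9758902}$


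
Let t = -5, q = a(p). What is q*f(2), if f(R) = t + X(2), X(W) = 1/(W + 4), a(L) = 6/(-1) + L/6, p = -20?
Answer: 406/9 ≈ 45.111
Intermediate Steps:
a(L) = -6 + L/6 (a(L) = 6*(-1) + L*(⅙) = -6 + L/6)
X(W) = 1/(4 + W)
q = -28/3 (q = -6 + (⅙)*(-20) = -6 - 10/3 = -28/3 ≈ -9.3333)
f(R) = -29/6 (f(R) = -5 + 1/(4 + 2) = -5 + 1/6 = -5 + ⅙ = -29/6)
q*f(2) = -28/3*(-29/6) = 406/9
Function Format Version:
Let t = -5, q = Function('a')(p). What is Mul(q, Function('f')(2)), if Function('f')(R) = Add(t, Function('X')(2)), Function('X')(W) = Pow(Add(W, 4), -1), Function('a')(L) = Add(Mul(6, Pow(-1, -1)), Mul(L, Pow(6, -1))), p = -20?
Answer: Rational(406, 9) ≈ 45.111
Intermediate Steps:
Function('a')(L) = Add(-6, Mul(Rational(1, 6), L)) (Function('a')(L) = Add(Mul(6, -1), Mul(L, Rational(1, 6))) = Add(-6, Mul(Rational(1, 6), L)))
Function('X')(W) = Pow(Add(4, W), -1)
q = Rational(-28, 3) (q = Add(-6, Mul(Rational(1, 6), -20)) = Add(-6, Rational(-10, 3)) = Rational(-28, 3) ≈ -9.3333)
Function('f')(R) = Rational(-29, 6) (Function('f')(R) = Add(-5, Pow(Add(4, 2), -1)) = Add(-5, Pow(6, -1)) = Add(-5, Rational(1, 6)) = Rational(-29, 6))
Mul(q, Function('f')(2)) = Mul(Rational(-28, 3), Rational(-29, 6)) = Rational(406, 9)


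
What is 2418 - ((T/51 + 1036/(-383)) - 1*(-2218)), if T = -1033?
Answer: 4355075/19533 ≈ 222.96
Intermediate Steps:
2418 - ((T/51 + 1036/(-383)) - 1*(-2218)) = 2418 - ((-1033/51 + 1036/(-383)) - 1*(-2218)) = 2418 - ((-1033*1/51 + 1036*(-1/383)) + 2218) = 2418 - ((-1033/51 - 1036/383) + 2218) = 2418 - (-448475/19533 + 2218) = 2418 - 1*42875719/19533 = 2418 - 42875719/19533 = 4355075/19533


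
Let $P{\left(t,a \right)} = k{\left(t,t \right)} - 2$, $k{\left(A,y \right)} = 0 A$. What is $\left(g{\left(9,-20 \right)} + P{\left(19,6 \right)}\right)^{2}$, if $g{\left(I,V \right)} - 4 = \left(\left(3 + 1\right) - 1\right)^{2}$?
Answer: $121$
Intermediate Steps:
$k{\left(A,y \right)} = 0$
$g{\left(I,V \right)} = 13$ ($g{\left(I,V \right)} = 4 + \left(\left(3 + 1\right) - 1\right)^{2} = 4 + \left(4 - 1\right)^{2} = 4 + 3^{2} = 4 + 9 = 13$)
$P{\left(t,a \right)} = -2$ ($P{\left(t,a \right)} = 0 - 2 = -2$)
$\left(g{\left(9,-20 \right)} + P{\left(19,6 \right)}\right)^{2} = \left(13 - 2\right)^{2} = 11^{2} = 121$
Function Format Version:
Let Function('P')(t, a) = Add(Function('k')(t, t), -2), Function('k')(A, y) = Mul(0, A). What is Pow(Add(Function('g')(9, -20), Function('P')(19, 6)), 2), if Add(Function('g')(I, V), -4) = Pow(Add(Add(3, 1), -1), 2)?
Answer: 121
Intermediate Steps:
Function('k')(A, y) = 0
Function('g')(I, V) = 13 (Function('g')(I, V) = Add(4, Pow(Add(Add(3, 1), -1), 2)) = Add(4, Pow(Add(4, -1), 2)) = Add(4, Pow(3, 2)) = Add(4, 9) = 13)
Function('P')(t, a) = -2 (Function('P')(t, a) = Add(0, -2) = -2)
Pow(Add(Function('g')(9, -20), Function('P')(19, 6)), 2) = Pow(Add(13, -2), 2) = Pow(11, 2) = 121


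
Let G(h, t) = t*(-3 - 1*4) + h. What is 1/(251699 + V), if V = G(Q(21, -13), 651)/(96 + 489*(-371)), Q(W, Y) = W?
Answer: 20147/5070980257 ≈ 3.9730e-6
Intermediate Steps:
G(h, t) = h - 7*t (G(h, t) = t*(-3 - 4) + h = t*(-7) + h = -7*t + h = h - 7*t)
V = 504/20147 (V = (21 - 7*651)/(96 + 489*(-371)) = (21 - 4557)/(96 - 181419) = -4536/(-181323) = -4536*(-1/181323) = 504/20147 ≈ 0.025016)
1/(251699 + V) = 1/(251699 + 504/20147) = 1/(5070980257/20147) = 20147/5070980257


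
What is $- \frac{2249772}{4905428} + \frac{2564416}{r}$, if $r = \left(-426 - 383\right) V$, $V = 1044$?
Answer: $- \frac{904981655135}{258944054193} \approx -3.4949$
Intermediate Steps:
$r = -844596$ ($r = \left(-426 - 383\right) 1044 = \left(-809\right) 1044 = -844596$)
$- \frac{2249772}{4905428} + \frac{2564416}{r} = - \frac{2249772}{4905428} + \frac{2564416}{-844596} = \left(-2249772\right) \frac{1}{4905428} + 2564416 \left(- \frac{1}{844596}\right) = - \frac{562443}{1226357} - \frac{641104}{211149} = - \frac{904981655135}{258944054193}$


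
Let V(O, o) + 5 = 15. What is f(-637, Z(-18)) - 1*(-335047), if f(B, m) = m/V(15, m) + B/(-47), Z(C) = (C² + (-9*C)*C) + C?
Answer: 15735579/47 ≈ 3.3480e+5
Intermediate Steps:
V(O, o) = 10 (V(O, o) = -5 + 15 = 10)
Z(C) = C - 8*C² (Z(C) = (C² - 9*C²) + C = -8*C² + C = C - 8*C²)
f(B, m) = -B/47 + m/10 (f(B, m) = m/10 + B/(-47) = m*(⅒) + B*(-1/47) = m/10 - B/47 = -B/47 + m/10)
f(-637, Z(-18)) - 1*(-335047) = (-1/47*(-637) + (-18*(1 - 8*(-18)))/10) - 1*(-335047) = (637/47 + (-18*(1 + 144))/10) + 335047 = (637/47 + (-18*145)/10) + 335047 = (637/47 + (⅒)*(-2610)) + 335047 = (637/47 - 261) + 335047 = -11630/47 + 335047 = 15735579/47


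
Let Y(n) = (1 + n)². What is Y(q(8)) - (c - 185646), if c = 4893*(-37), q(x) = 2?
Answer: 366696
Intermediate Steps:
c = -181041
Y(q(8)) - (c - 185646) = (1 + 2)² - (-181041 - 185646) = 3² - 1*(-366687) = 9 + 366687 = 366696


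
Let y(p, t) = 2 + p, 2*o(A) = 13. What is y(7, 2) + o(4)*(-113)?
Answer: -1451/2 ≈ -725.50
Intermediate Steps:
o(A) = 13/2 (o(A) = (½)*13 = 13/2)
y(7, 2) + o(4)*(-113) = (2 + 7) + (13/2)*(-113) = 9 - 1469/2 = -1451/2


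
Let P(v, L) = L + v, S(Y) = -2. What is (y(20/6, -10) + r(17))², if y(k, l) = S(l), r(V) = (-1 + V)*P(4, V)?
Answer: 111556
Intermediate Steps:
r(V) = (-1 + V)*(4 + V) (r(V) = (-1 + V)*(V + 4) = (-1 + V)*(4 + V))
y(k, l) = -2
(y(20/6, -10) + r(17))² = (-2 + (-1 + 17)*(4 + 17))² = (-2 + 16*21)² = (-2 + 336)² = 334² = 111556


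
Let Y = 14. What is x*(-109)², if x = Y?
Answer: 166334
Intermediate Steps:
x = 14
x*(-109)² = 14*(-109)² = 14*11881 = 166334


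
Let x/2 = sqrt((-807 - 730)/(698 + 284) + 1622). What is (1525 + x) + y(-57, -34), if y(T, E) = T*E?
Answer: 3463 + sqrt(1562624194)/491 ≈ 3543.5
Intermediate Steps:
y(T, E) = E*T
x = sqrt(1562624194)/491 (x = 2*sqrt((-807 - 730)/(698 + 284) + 1622) = 2*sqrt(-1537/982 + 1622) = 2*sqrt(1591267/982) = 2*(sqrt(1562624194)/982) = sqrt(1562624194)/491 ≈ 80.509)
(1525 + x) + y(-57, -34) = (1525 + sqrt(1562624194)/491) - 34*(-57) = (1525 + sqrt(1562624194)/491) + 1938 = 3463 + sqrt(1562624194)/491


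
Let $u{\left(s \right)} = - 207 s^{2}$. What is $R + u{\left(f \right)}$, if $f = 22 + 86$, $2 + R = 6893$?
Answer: $-2407557$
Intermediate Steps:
$R = 6891$ ($R = -2 + 6893 = 6891$)
$f = 108$
$R + u{\left(f \right)} = 6891 - 207 \cdot 108^{2} = 6891 - 2414448 = -2407557$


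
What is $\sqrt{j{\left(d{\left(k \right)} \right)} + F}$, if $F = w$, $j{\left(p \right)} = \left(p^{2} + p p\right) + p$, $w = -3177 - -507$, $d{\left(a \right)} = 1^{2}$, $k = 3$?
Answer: $i \sqrt{2667} \approx 51.643 i$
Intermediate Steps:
$d{\left(a \right)} = 1$
$w = -2670$ ($w = -3177 + 507 = -2670$)
$j{\left(p \right)} = p + 2 p^{2}$ ($j{\left(p \right)} = \left(p^{2} + p^{2}\right) + p = 2 p^{2} + p = p + 2 p^{2}$)
$F = -2670$
$\sqrt{j{\left(d{\left(k \right)} \right)} + F} = \sqrt{1 \left(1 + 2 \cdot 1\right) - 2670} = \sqrt{1 \left(1 + 2\right) - 2670} = \sqrt{1 \cdot 3 - 2670} = \sqrt{3 - 2670} = \sqrt{-2667} = i \sqrt{2667}$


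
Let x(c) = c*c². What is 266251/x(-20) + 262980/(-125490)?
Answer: -1183855933/33464000 ≈ -35.377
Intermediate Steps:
x(c) = c³
266251/x(-20) + 262980/(-125490) = 266251/((-20)³) + 262980/(-125490) = 266251/(-8000) + 262980*(-1/125490) = 266251*(-1/8000) - 8766/4183 = -266251/8000 - 8766/4183 = -1183855933/33464000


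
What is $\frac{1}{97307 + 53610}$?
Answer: $\frac{1}{150917} \approx 6.6262 \cdot 10^{-6}$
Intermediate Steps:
$\frac{1}{97307 + 53610} = \frac{1}{150917}$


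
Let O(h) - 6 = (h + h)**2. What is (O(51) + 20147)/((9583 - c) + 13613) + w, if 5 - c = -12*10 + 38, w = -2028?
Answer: -46834495/23109 ≈ -2026.7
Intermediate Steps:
O(h) = 6 + 4*h**2 (O(h) = 6 + (h + h)**2 = 6 + (2*h)**2 = 6 + 4*h**2)
c = 87 (c = 5 - (-12*10 + 38) = 5 - (-120 + 38) = 5 - 1*(-82) = 5 + 82 = 87)
(O(51) + 20147)/((9583 - c) + 13613) + w = ((6 + 4*51**2) + 20147)/((9583 - 1*87) + 13613) - 2028 = ((6 + 4*2601) + 20147)/((9583 - 87) + 13613) - 2028 = ((6 + 10404) + 20147)/(9496 + 13613) - 2028 = (10410 + 20147)/23109 - 2028 = 30557*(1/23109) - 2028 = 30557/23109 - 2028 = -46834495/23109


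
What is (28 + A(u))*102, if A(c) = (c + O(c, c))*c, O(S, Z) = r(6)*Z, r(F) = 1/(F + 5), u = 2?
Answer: 36312/11 ≈ 3301.1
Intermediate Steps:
r(F) = 1/(5 + F)
O(S, Z) = Z/11 (O(S, Z) = Z/(5 + 6) = Z/11)
A(c) = 12*c²/11 (A(c) = (c + c/11)*c = (12*c/11)*c = 12*c²/11)
(28 + A(u))*102 = (28 + (12/11)*2²)*102 = (28 + (12/11)*4)*102 = (28 + 48/11)*102 = (356/11)*102 = 36312/11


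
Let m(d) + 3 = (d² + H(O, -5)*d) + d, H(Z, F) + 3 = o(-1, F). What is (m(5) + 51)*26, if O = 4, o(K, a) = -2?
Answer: 1378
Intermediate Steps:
H(Z, F) = -5 (H(Z, F) = -3 - 2 = -5)
m(d) = -3 + d² - 4*d (m(d) = -3 + ((d² - 5*d) + d) = -3 + (d² - 4*d) = -3 + d² - 4*d)
(m(5) + 51)*26 = ((-3 + 5² - 4*5) + 51)*26 = ((-3 + 25 - 20) + 51)*26 = (2 + 51)*26 = 53*26 = 1378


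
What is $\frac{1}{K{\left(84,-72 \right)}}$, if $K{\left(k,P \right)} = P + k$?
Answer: $\frac{1}{12} \approx 0.083333$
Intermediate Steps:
$\frac{1}{K{\left(84,-72 \right)}} = \frac{1}{-72 + 84} = \frac{1}{12}$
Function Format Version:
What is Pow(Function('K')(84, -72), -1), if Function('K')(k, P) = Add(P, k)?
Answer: Rational(1, 12) ≈ 0.083333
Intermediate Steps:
Pow(Function('K')(84, -72), -1) = Pow(Add(-72, 84), -1) = Pow(12, -1) = Rational(1, 12)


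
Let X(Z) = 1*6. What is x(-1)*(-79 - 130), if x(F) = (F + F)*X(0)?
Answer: 2508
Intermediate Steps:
X(Z) = 6
x(F) = 12*F (x(F) = (F + F)*6 = (2*F)*6 = 12*F)
x(-1)*(-79 - 130) = (12*(-1))*(-79 - 130) = -12*(-209) = 2508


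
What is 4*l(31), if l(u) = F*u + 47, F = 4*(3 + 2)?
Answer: 2668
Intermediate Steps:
F = 20 (F = 4*5 = 20)
l(u) = 47 + 20*u (l(u) = 20*u + 47 = 47 + 20*u)
4*l(31) = 4*(47 + 20*31) = 4*(47 + 620) = 4*667 = 2668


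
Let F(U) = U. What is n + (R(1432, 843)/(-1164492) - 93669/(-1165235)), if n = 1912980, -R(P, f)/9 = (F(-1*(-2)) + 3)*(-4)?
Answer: 72103770757539068/37691856545 ≈ 1.9130e+6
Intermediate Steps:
R(P, f) = 180 (R(P, f) = -9*(-1*(-2) + 3)*(-4) = -9*(2 + 3)*(-4) = -45*(-4) = -9*(-20) = 180)
n + (R(1432, 843)/(-1164492) - 93669/(-1165235)) = 1912980 + (180/(-1164492) - 93669/(-1165235)) = 1912980 + (180*(-1/1164492) - 93669*(-1/1165235)) = 1912980 + (-5/32347 + 93669/1165235) = 1912980 + 3024084968/37691856545 = 72103770757539068/37691856545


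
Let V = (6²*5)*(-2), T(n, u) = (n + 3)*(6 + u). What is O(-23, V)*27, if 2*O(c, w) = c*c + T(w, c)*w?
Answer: -58976397/2 ≈ -2.9488e+7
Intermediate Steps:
T(n, u) = (3 + n)*(6 + u)
V = -360 (V = (36*5)*(-2) = 180*(-2) = -360)
O(c, w) = c²/2 + w*(18 + 3*c + 6*w + c*w)/2 (O(c, w) = (c*c + (18 + 3*c + 6*w + w*c)*w)/2 = (c² + (18 + 3*c + 6*w + c*w)*w)/2 = (c² + w*(18 + 3*c + 6*w + c*w))/2 = c²/2 + w*(18 + 3*c + 6*w + c*w)/2)
O(-23, V)*27 = ((½)*(-23)² + (½)*(-360)*(18 + 3*(-23) + 6*(-360) - 23*(-360)))*27 = ((½)*529 + (½)*(-360)*(18 - 69 - 2160 + 8280))*27 = (529/2 + (½)*(-360)*6069)*27 = (529/2 - 1092420)*27 = -2184311/2*27 = -58976397/2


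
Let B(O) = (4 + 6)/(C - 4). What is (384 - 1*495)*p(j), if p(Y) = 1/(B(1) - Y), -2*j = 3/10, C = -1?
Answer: 60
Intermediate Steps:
j = -3/20 (j = -3/(2*10) = -1/2*3/10 = -3/20 ≈ -0.15000)
B(O) = -2 (B(O) = (4 + 6)/(-1 - 4) = 10/(-5) = 10*(-1/5) = -2)
p(Y) = 1/(-2 - Y)
(384 - 1*495)*p(j) = (384 - 1*495)*(-1/(2 - 3/20)) = (384 - 495)*(-1/37/20) = -(-111)*20/37 = -111*(-20/37) = 60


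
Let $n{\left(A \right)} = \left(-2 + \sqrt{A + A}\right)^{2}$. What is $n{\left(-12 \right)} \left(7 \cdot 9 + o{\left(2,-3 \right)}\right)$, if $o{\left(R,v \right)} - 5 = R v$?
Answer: $248 \left(1 - i \sqrt{6}\right)^{2} \approx -1240.0 - 1214.9 i$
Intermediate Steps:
$o{\left(R,v \right)} = 5 + R v$
$n{\left(A \right)} = \left(-2 + \sqrt{2} \sqrt{A}\right)^{2}$ ($n{\left(A \right)} = \left(-2 + \sqrt{2 A}\right)^{2} = \left(-2 + \sqrt{2} \sqrt{A}\right)^{2}$)
$n{\left(-12 \right)} \left(7 \cdot 9 + o{\left(2,-3 \right)}\right) = \left(-2 + \sqrt{2} \sqrt{-12}\right)^{2} \left(7 \cdot 9 + \left(5 + 2 \left(-3\right)\right)\right) = \left(-2 + \sqrt{2} \cdot 2 i \sqrt{3}\right)^{2} \left(63 + \left(5 - 6\right)\right) = \left(-2 + 2 i \sqrt{6}\right)^{2} \left(63 - 1\right) = \left(-2 + 2 i \sqrt{6}\right)^{2} \cdot 62 = 62 \left(-2 + 2 i \sqrt{6}\right)^{2}$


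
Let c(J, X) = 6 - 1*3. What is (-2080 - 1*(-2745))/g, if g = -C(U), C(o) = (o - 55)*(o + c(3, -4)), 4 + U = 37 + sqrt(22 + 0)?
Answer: 475/546 + 95*sqrt(22)/6006 ≈ 0.94415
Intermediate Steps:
c(J, X) = 3 (c(J, X) = 6 - 3 = 3)
U = 33 + sqrt(22) (U = -4 + (37 + sqrt(22 + 0)) = -4 + (37 + sqrt(22)) = 33 + sqrt(22) ≈ 37.690)
C(o) = (-55 + o)*(3 + o) (C(o) = (o - 55)*(o + 3) = (-55 + o)*(3 + o))
g = 1881 - (33 + sqrt(22))**2 + 52*sqrt(22) (g = -(-165 + (33 + sqrt(22))**2 - 52*(33 + sqrt(22))) = -(-165 + (33 + sqrt(22))**2 + (-1716 - 52*sqrt(22))) = -(-1881 + (33 + sqrt(22))**2 - 52*sqrt(22)) = 1881 - (33 + sqrt(22))**2 + 52*sqrt(22) ≈ 704.33)
(-2080 - 1*(-2745))/g = (-2080 - 1*(-2745))/(770 - 14*sqrt(22)) = (-2080 + 2745)/(770 - 14*sqrt(22)) = 665/(770 - 14*sqrt(22))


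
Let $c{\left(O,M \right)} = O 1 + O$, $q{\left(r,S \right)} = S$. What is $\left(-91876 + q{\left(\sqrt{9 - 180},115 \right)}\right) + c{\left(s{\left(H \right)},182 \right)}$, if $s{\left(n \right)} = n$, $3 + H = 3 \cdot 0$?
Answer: $-91767$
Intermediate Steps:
$H = -3$ ($H = -3 + 3 \cdot 0 = -3 + 0 = -3$)
$c{\left(O,M \right)} = 2 O$ ($c{\left(O,M \right)} = O + O = 2 O$)
$\left(-91876 + q{\left(\sqrt{9 - 180},115 \right)}\right) + c{\left(s{\left(H \right)},182 \right)} = \left(-91876 + 115\right) + 2 \left(-3\right) = -91761 - 6 = -91767$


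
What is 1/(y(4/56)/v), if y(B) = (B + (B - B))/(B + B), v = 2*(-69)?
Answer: -276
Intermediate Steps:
v = -138
y(B) = 1/2 (y(B) = (B + 0)/((2*B)) = B*(1/(2*B)) = 1/2)
1/(y(4/56)/v) = 1/((1/2)/(-138)) = 1/((1/2)*(-1/138)) = 1/(-1/276) = -276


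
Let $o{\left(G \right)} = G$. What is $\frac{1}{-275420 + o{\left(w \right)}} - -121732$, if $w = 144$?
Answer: $\frac{33509898031}{275276} \approx 1.2173 \cdot 10^{5}$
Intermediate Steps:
$\frac{1}{-275420 + o{\left(w \right)}} - -121732 = \frac{1}{-275420 + 144} - -121732 = \frac{1}{-275276} + 121732 = - \frac{1}{275276} + 121732 = \frac{33509898031}{275276}$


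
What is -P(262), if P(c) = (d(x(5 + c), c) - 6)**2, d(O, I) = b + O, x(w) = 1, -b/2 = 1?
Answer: -49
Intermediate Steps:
b = -2 (b = -2*1 = -2)
d(O, I) = -2 + O
P(c) = 49 (P(c) = ((-2 + 1) - 6)**2 = (-1 - 6)**2 = (-7)**2 = 49)
-P(262) = -1*49 = -49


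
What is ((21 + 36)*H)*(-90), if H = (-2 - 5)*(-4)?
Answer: -143640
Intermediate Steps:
H = 28 (H = -7*(-4) = 28)
((21 + 36)*H)*(-90) = ((21 + 36)*28)*(-90) = (57*28)*(-90) = 1596*(-90) = -143640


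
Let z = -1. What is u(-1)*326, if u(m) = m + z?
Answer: -652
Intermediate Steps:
u(m) = -1 + m (u(m) = m - 1 = -1 + m)
u(-1)*326 = (-1 - 1)*326 = -2*326 = -652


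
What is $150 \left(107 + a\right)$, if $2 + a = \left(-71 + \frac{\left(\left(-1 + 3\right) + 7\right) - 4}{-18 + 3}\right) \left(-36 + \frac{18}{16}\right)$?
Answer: $\frac{777825}{2} \approx 3.8891 \cdot 10^{5}$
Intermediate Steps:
$a = \frac{9943}{4}$ ($a = -2 + \left(-71 + \frac{\left(\left(-1 + 3\right) + 7\right) - 4}{-18 + 3}\right) \left(-36 + \frac{18}{16}\right) = -2 + \left(-71 + \frac{\left(2 + 7\right) - 4}{-15}\right) \left(-36 + 18 \cdot \frac{1}{16}\right) = -2 + \left(-71 + \left(9 - 4\right) \left(- \frac{1}{15}\right)\right) \left(-36 + \frac{9}{8}\right) = -2 + \left(-71 + 5 \left(- \frac{1}{15}\right)\right) \left(- \frac{279}{8}\right) = -2 + \left(-71 - \frac{1}{3}\right) \left(- \frac{279}{8}\right) = -2 - - \frac{9951}{4} = -2 + \frac{9951}{4} = \frac{9943}{4} \approx 2485.8$)
$150 \left(107 + a\right) = 150 \left(107 + \frac{9943}{4}\right) = 150 \cdot \frac{10371}{4} = \frac{777825}{2}$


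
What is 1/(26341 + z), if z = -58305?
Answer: -1/31964 ≈ -3.1285e-5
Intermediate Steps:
1/(26341 + z) = 1/(26341 - 58305) = 1/(-31964) = -1/31964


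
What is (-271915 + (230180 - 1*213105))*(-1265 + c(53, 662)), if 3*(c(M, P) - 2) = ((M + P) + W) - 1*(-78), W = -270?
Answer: 832307440/3 ≈ 2.7744e+8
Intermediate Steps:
c(M, P) = -62 + M/3 + P/3 (c(M, P) = 2 + (((M + P) - 270) - 1*(-78))/3 = 2 + ((-270 + M + P) + 78)/3 = 2 + (-192 + M + P)/3 = 2 + (-64 + M/3 + P/3) = -62 + M/3 + P/3)
(-271915 + (230180 - 1*213105))*(-1265 + c(53, 662)) = (-271915 + (230180 - 1*213105))*(-1265 + (-62 + (⅓)*53 + (⅓)*662)) = (-271915 + (230180 - 213105))*(-1265 + (-62 + 53/3 + 662/3)) = (-271915 + 17075)*(-1265 + 529/3) = -254840*(-3266/3) = 832307440/3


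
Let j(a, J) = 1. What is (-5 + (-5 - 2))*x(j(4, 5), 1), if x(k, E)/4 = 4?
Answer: -192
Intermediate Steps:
x(k, E) = 16 (x(k, E) = 4*4 = 16)
(-5 + (-5 - 2))*x(j(4, 5), 1) = (-5 + (-5 - 2))*16 = (-5 - 7)*16 = -12*16 = -192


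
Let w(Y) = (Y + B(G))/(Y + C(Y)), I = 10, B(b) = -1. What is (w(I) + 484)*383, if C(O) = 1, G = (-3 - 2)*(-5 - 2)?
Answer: 2042539/11 ≈ 1.8569e+5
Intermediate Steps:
G = 35 (G = -5*(-7) = 35)
w(Y) = (-1 + Y)/(1 + Y) (w(Y) = (Y - 1)/(Y + 1) = (-1 + Y)/(1 + Y))
(w(I) + 484)*383 = ((-1 + 10)/(1 + 10) + 484)*383 = (9/11 + 484)*383 = (5333/11)*383 = 2042539/11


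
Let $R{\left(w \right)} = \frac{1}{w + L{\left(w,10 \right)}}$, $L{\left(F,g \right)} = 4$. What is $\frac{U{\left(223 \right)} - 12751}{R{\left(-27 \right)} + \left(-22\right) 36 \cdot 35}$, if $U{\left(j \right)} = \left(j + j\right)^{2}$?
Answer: $- \frac{4281795}{637561} \approx -6.7159$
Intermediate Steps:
$R{\left(w \right)} = \frac{1}{4 + w}$ ($R{\left(w \right)} = \frac{1}{w + 4} = \frac{1}{4 + w}$)
$U{\left(j \right)} = 4 j^{2}$ ($U{\left(j \right)} = \left(2 j\right)^{2} = 4 j^{2}$)
$\frac{U{\left(223 \right)} - 12751}{R{\left(-27 \right)} + \left(-22\right) 36 \cdot 35} = \frac{4 \cdot 223^{2} - 12751}{\frac{1}{4 - 27} + \left(-22\right) 36 \cdot 35} = \frac{4 \cdot 49729 - 12751}{\frac{1}{-23} - 27720} = \frac{198916 - 12751}{- \frac{1}{23} - 27720} = \frac{186165}{- \frac{637561}{23}} = 186165 \left(- \frac{23}{637561}\right) = - \frac{4281795}{637561}$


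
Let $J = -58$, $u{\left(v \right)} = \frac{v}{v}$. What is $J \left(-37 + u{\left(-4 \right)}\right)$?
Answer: $2088$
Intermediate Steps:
$u{\left(v \right)} = 1$
$J \left(-37 + u{\left(-4 \right)}\right) = - 58 \left(-37 + 1\right) = \left(-58\right) \left(-36\right) = 2088$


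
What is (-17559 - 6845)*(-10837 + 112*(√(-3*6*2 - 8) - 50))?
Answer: 401128548 - 5466496*I*√11 ≈ 4.0113e+8 - 1.813e+7*I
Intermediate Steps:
(-17559 - 6845)*(-10837 + 112*(√(-3*6*2 - 8) - 50)) = -24404*(-10837 + 112*(√(-18*2 - 8) - 50)) = -24404*(-10837 + 112*(√(-36 - 8) - 50)) = -24404*(-10837 + 112*(√(-44) - 50)) = -24404*(-10837 + 112*(2*I*√11 - 50)) = -24404*(-10837 + 112*(-50 + 2*I*√11)) = -24404*(-10837 + (-5600 + 224*I*√11)) = -24404*(-16437 + 224*I*√11) = 401128548 - 5466496*I*√11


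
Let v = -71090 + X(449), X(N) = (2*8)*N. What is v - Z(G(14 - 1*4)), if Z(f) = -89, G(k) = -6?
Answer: -63817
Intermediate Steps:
X(N) = 16*N
v = -63906 (v = -71090 + 16*449 = -71090 + 7184 = -63906)
v - Z(G(14 - 1*4)) = -63906 - 1*(-89) = -63906 + 89 = -63817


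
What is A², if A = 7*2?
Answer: 196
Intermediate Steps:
A = 14
A² = 14² = 196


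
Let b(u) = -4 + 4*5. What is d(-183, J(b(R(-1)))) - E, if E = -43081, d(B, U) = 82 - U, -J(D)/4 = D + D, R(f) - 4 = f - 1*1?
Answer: 43291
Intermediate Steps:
R(f) = 3 + f (R(f) = 4 + (f - 1*1) = 4 + (f - 1) = 4 + (-1 + f) = 3 + f)
b(u) = 16 (b(u) = -4 + 20 = 16)
J(D) = -8*D (J(D) = -4*(D + D) = -8*D)
d(-183, J(b(R(-1)))) - E = (82 - (-8)*16) - 1*(-43081) = (82 - 1*(-128)) + 43081 = (82 + 128) + 43081 = 210 + 43081 = 43291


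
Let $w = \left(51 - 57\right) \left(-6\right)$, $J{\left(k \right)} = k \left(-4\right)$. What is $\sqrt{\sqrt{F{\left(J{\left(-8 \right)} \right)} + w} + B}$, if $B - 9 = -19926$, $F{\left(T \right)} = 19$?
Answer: $\sqrt{-19917 + \sqrt{55}} \approx 141.1 i$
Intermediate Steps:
$J{\left(k \right)} = - 4 k$
$w = 36$ ($w = \left(-6\right) \left(-6\right) = 36$)
$B = -19917$ ($B = 9 - 19926 = -19917$)
$\sqrt{\sqrt{F{\left(J{\left(-8 \right)} \right)} + w} + B} = \sqrt{\sqrt{19 + 36} - 19917} = \sqrt{\sqrt{55} - 19917} = \sqrt{-19917 + \sqrt{55}}$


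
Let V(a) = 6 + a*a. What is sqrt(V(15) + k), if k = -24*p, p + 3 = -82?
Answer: sqrt(2271) ≈ 47.655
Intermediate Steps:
V(a) = 6 + a**2
p = -85 (p = -3 - 82 = -85)
k = 2040 (k = -24*(-85) = 2040)
sqrt(V(15) + k) = sqrt((6 + 15**2) + 2040) = sqrt((6 + 225) + 2040) = sqrt(231 + 2040) = sqrt(2271)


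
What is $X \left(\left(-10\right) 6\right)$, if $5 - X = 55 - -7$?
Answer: $3420$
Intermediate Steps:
$X = -57$ ($X = 5 - \left(55 - -7\right) = 5 - \left(55 + 7\right) = 5 - 62 = -57$)
$X \left(\left(-10\right) 6\right) = - 57 \left(\left(-10\right) 6\right) = \left(-57\right) \left(-60\right) = 3420$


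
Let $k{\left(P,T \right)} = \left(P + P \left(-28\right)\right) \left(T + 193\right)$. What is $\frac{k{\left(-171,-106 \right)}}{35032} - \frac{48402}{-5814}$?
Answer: $\frac{7722185}{390184} \approx 19.791$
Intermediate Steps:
$k{\left(P,T \right)} = - 27 P \left(193 + T\right)$ ($k{\left(P,T \right)} = \left(P - 28 P\right) \left(193 + T\right) = - 27 P \left(193 + T\right)$)
$\frac{k{\left(-171,-106 \right)}}{35032} - \frac{48402}{-5814} = \frac{\left(-27\right) \left(-171\right) \left(193 - 106\right)}{35032} - \frac{48402}{-5814} = \left(-27\right) \left(-171\right) 87 \cdot \frac{1}{35032} - - \frac{2689}{323} = 401679 \cdot \frac{1}{35032} + \frac{2689}{323} = \frac{13851}{1208} + \frac{2689}{323} = \frac{7722185}{390184}$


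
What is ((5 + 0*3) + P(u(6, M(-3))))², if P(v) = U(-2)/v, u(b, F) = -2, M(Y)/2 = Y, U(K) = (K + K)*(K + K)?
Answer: 9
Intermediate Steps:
U(K) = 4*K² (U(K) = (2*K)*(2*K) = 4*K²)
M(Y) = 2*Y
P(v) = 16/v (P(v) = (4*(-2)²)/v = (4*4)/v = 16/v)
((5 + 0*3) + P(u(6, M(-3))))² = ((5 + 0*3) + 16/(-2))² = ((5 + 0) + 16*(-½))² = (5 - 8)² = (-3)² = 9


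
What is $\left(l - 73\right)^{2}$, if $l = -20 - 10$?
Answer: $10609$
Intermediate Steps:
$l = -30$ ($l = -20 - 10 = -30$)
$\left(l - 73\right)^{2} = \left(-30 - 73\right)^{2} = \left(-103\right)^{2} = 10609$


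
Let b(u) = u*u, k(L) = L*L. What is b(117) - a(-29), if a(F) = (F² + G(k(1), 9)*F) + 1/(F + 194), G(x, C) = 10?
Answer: 2167769/165 ≈ 13138.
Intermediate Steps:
k(L) = L²
b(u) = u²
a(F) = F² + 1/(194 + F) + 10*F (a(F) = (F² + 10*F) + 1/(F + 194) = (F² + 10*F) + 1/(194 + F) = F² + 1/(194 + F) + 10*F)
b(117) - a(-29) = 117² - (1 + (-29)³ + 204*(-29)² + 1940*(-29))/(194 - 29) = 13689 - (1 - 24389 + 204*841 - 56260)/165 = 13689 - (1 - 24389 + 171564 - 56260)/165 = 13689 - 90916/165 = 2167769/165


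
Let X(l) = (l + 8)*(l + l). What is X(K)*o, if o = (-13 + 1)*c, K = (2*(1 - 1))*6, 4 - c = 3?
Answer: 0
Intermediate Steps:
c = 1 (c = 4 - 1*3 = 4 - 3 = 1)
K = 0 (K = (2*0)*6 = 0*6 = 0)
X(l) = 2*l*(8 + l) (X(l) = (8 + l)*(2*l) = 2*l*(8 + l))
o = -12 (o = (-13 + 1)*1 = -12*1 = -12)
X(K)*o = (2*0*(8 + 0))*(-12) = (2*0*8)*(-12) = 0*(-12) = 0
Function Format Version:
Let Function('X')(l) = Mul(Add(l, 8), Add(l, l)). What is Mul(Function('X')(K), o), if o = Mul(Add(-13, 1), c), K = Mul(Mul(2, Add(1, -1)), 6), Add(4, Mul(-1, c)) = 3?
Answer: 0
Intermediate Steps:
c = 1 (c = Add(4, Mul(-1, 3)) = Add(4, -3) = 1)
K = 0 (K = Mul(Mul(2, 0), 6) = Mul(0, 6) = 0)
Function('X')(l) = Mul(2, l, Add(8, l)) (Function('X')(l) = Mul(Add(8, l), Mul(2, l)) = Mul(2, l, Add(8, l)))
o = -12 (o = Mul(Add(-13, 1), 1) = Mul(-12, 1) = -12)
Mul(Function('X')(K), o) = Mul(Mul(2, 0, Add(8, 0)), -12) = Mul(Mul(2, 0, 8), -12) = Mul(0, -12) = 0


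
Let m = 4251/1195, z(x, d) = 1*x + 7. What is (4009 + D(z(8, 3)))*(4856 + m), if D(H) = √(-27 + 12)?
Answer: 23280948539/1195 + 5807171*I*√15/1195 ≈ 1.9482e+7 + 18821.0*I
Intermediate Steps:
z(x, d) = 7 + x (z(x, d) = x + 7 = 7 + x)
D(H) = I*√15 (D(H) = √(-15) = I*√15)
m = 4251/1195 (m = 4251*(1/1195) = 4251/1195 ≈ 3.5573)
(4009 + D(z(8, 3)))*(4856 + m) = (4009 + I*√15)*(4856 + 4251/1195) = (4009 + I*√15)*(5807171/1195) = 23280948539/1195 + 5807171*I*√15/1195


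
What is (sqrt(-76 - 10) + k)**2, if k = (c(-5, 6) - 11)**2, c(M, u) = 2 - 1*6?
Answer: (225 + I*sqrt(86))**2 ≈ 50539.0 + 4173.1*I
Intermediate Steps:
c(M, u) = -4 (c(M, u) = 2 - 6 = -4)
k = 225 (k = (-4 - 11)**2 = (-15)**2 = 225)
(sqrt(-76 - 10) + k)**2 = (sqrt(-76 - 10) + 225)**2 = (sqrt(-86) + 225)**2 = (I*sqrt(86) + 225)**2 = (225 + I*sqrt(86))**2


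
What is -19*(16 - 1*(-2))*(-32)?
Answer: 10944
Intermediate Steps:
-19*(16 - 1*(-2))*(-32) = -19*(16 + 2)*(-32) = -19*18*(-32) = -342*(-32) = 10944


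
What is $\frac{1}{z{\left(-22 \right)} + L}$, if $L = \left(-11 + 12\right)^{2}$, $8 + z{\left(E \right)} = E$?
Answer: $- \frac{1}{29} \approx -0.034483$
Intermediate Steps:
$z{\left(E \right)} = -8 + E$
$L = 1$ ($L = 1^{2} = 1$)
$\frac{1}{z{\left(-22 \right)} + L} = \frac{1}{\left(-8 - 22\right) + 1} = \frac{1}{-30 + 1} = \frac{1}{-29} = - \frac{1}{29}$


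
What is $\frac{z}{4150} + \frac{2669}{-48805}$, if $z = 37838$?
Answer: $\frac{183560724}{20254075} \approx 9.0629$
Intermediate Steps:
$\frac{z}{4150} + \frac{2669}{-48805} = \frac{37838}{4150} + \frac{2669}{-48805} = 37838 \cdot \frac{1}{4150} + 2669 \left(- \frac{1}{48805}\right) = \frac{18919}{2075} - \frac{2669}{48805} = \frac{183560724}{20254075}$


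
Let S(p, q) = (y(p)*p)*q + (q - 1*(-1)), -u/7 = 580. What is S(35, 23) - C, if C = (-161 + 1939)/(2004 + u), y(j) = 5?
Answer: 4163261/1028 ≈ 4049.9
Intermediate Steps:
u = -4060 (u = -7*580 = -4060)
C = -889/1028 (C = (-161 + 1939)/(2004 - 4060) = 1778/(-2056) = 1778*(-1/2056) = -889/1028 ≈ -0.86479)
S(p, q) = 1 + q + 5*p*q (S(p, q) = (5*p)*q + (q - 1*(-1)) = 5*p*q + (q + 1) = 5*p*q + (1 + q) = 1 + q + 5*p*q)
S(35, 23) - C = (1 + 23 + 5*35*23) - 1*(-889/1028) = (1 + 23 + 4025) + 889/1028 = 4049 + 889/1028 = 4163261/1028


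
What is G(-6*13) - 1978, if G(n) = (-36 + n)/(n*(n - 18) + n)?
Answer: -128571/65 ≈ -1978.0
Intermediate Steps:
G(n) = (-36 + n)/(n + n*(-18 + n)) (G(n) = (-36 + n)/(n*(-18 + n) + n) = (-36 + n)/(n + n*(-18 + n)))
G(-6*13) - 1978 = (-36 - 6*13)/(((-6*13))*(-17 - 6*13)) - 1978 = (-36 - 78)/((-78)*(-17 - 78)) - 1978 = -1/78*(-114)/(-95) - 1978 = -1/78*(-1/95)*(-114) - 1978 = -1/65 - 1978 = -128571/65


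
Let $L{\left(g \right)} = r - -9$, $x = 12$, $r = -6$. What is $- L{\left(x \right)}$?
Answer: $-3$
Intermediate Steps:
$L{\left(g \right)} = 3$ ($L{\left(g \right)} = -6 - -9 = -6 + 9 = 3$)
$- L{\left(x \right)} = \left(-1\right) 3 = -3$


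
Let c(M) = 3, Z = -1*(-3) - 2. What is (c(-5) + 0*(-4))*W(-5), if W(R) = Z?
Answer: 3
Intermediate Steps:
Z = 1 (Z = 3 - 2 = 1)
W(R) = 1
(c(-5) + 0*(-4))*W(-5) = (3 + 0*(-4))*1 = (3 + 0)*1 = 3*1 = 3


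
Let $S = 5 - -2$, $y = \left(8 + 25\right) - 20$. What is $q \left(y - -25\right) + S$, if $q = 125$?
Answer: $4757$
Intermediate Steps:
$y = 13$ ($y = 33 - 20 = 13$)
$S = 7$ ($S = 5 + 2 = 7$)
$q \left(y - -25\right) + S = 125 \left(13 - -25\right) + 7 = 125 \left(13 + 25\right) + 7 = 125 \cdot 38 + 7 = 4750 + 7 = 4757$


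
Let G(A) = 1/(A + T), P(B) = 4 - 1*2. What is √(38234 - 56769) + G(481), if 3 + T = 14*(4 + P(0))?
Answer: 1/562 + I*√18535 ≈ 0.0017794 + 136.14*I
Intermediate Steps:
P(B) = 2 (P(B) = 4 - 2 = 2)
T = 81 (T = -3 + 14*(4 + 2) = -3 + 14*6 = -3 + 84 = 81)
G(A) = 1/(81 + A) (G(A) = 1/(A + 81) = 1/(81 + A))
√(38234 - 56769) + G(481) = √(38234 - 56769) + 1/(81 + 481) = √(-18535) + 1/562 = I*√18535 + 1/562 = 1/562 + I*√18535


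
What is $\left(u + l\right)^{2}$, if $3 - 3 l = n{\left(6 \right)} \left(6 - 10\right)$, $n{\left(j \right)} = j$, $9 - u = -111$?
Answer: $16641$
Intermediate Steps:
$u = 120$ ($u = 9 - -111 = 9 + 111 = 120$)
$l = 9$ ($l = 1 - \frac{6 \left(6 - 10\right)}{3} = 1 - \frac{6 \left(-4\right)}{3} = 1 - -8 = 1 + 8 = 9$)
$\left(u + l\right)^{2} = \left(120 + 9\right)^{2} = 129^{2} = 16641$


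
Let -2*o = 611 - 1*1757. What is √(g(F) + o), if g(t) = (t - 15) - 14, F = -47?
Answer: √497 ≈ 22.293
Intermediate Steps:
o = 573 (o = -(611 - 1*1757)/2 = -(611 - 1757)/2 = -½*(-1146) = 573)
g(t) = -29 + t (g(t) = (-15 + t) - 14 = -29 + t)
√(g(F) + o) = √((-29 - 47) + 573) = √(-76 + 573) = √497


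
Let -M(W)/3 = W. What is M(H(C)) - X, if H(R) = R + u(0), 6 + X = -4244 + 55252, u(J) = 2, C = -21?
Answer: -50945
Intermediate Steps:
X = 51002 (X = -6 + (-4244 + 55252) = -6 + 51008 = 51002)
H(R) = 2 + R (H(R) = R + 2 = 2 + R)
M(W) = -3*W
M(H(C)) - X = -3*(2 - 21) - 1*51002 = -3*(-19) - 51002 = 57 - 51002 = -50945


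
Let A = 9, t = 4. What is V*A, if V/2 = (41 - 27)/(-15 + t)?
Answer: -252/11 ≈ -22.909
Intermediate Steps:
V = -28/11 (V = 2*((41 - 27)/(-15 + 4)) = 2*(14/(-11)) = 2*(14*(-1/11)) = 2*(-14/11) = -28/11 ≈ -2.5455)
V*A = -28/11*9 = -252/11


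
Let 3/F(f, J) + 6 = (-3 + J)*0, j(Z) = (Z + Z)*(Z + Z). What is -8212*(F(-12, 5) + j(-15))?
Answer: -7386694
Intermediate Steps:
j(Z) = 4*Z² (j(Z) = (2*Z)*(2*Z) = 4*Z²)
F(f, J) = -½ (F(f, J) = 3/(-6 + (-3 + J)*0) = 3/(-6 + 0) = 3/(-6) = 3*(-⅙) = -½)
-8212*(F(-12, 5) + j(-15)) = -8212*(-½ + 4*(-15)²) = -8212*(-½ + 4*225) = -8212*(-½ + 900) = -8212*1799/2 = -7386694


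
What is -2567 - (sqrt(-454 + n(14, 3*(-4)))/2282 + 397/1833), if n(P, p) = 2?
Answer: -4705708/1833 - I*sqrt(113)/1141 ≈ -2567.2 - 0.0093165*I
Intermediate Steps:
-2567 - (sqrt(-454 + n(14, 3*(-4)))/2282 + 397/1833) = -2567 - (sqrt(-454 + 2)/2282 + 397/1833) = -2567 - (sqrt(-452)*(1/2282) + 397*(1/1833)) = -2567 - ((2*I*sqrt(113))*(1/2282) + 397/1833) = -2567 - (I*sqrt(113)/1141 + 397/1833) = -2567 - (397/1833 + I*sqrt(113)/1141) = -2567 + (-397/1833 - I*sqrt(113)/1141) = -4705708/1833 - I*sqrt(113)/1141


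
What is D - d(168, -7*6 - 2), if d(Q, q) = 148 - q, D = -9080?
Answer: -9272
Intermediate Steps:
D - d(168, -7*6 - 2) = -9080 - (148 - (-7*6 - 2)) = -9080 - (148 - (-42 - 2)) = -9080 - (148 - 1*(-44)) = -9080 - (148 + 44) = -9080 - 1*192 = -9080 - 192 = -9272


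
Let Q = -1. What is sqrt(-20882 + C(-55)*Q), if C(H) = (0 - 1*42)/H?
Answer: 2*I*sqrt(15792590)/55 ≈ 144.51*I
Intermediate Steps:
C(H) = -42/H (C(H) = (0 - 42)/H = -42/H)
sqrt(-20882 + C(-55)*Q) = sqrt(-20882 - 42/(-55)*(-1)) = sqrt(-20882 - 42*(-1/55)*(-1)) = sqrt(-20882 + (42/55)*(-1)) = sqrt(-20882 - 42/55) = sqrt(-1148552/55) = 2*I*sqrt(15792590)/55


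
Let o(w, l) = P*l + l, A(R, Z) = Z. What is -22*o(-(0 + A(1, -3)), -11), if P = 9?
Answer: 2420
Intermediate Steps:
o(w, l) = 10*l (o(w, l) = 9*l + l = 10*l)
-22*o(-(0 + A(1, -3)), -11) = -220*(-11) = -22*(-110) = 2420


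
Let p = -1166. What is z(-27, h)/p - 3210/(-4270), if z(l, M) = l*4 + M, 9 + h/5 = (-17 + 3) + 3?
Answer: 231551/248941 ≈ 0.93014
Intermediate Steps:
h = -100 (h = -45 + 5*((-17 + 3) + 3) = -45 + 5*(-14 + 3) = -45 + 5*(-11) = -45 - 55 = -100)
z(l, M) = M + 4*l (z(l, M) = 4*l + M = M + 4*l)
z(-27, h)/p - 3210/(-4270) = (-100 + 4*(-27))/(-1166) - 3210/(-4270) = (-100 - 108)*(-1/1166) - 3210*(-1/4270) = -208*(-1/1166) + 321/427 = 104/583 + 321/427 = 231551/248941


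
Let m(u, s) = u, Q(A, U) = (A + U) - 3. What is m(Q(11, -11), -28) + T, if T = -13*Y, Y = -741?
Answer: 9630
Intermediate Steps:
Q(A, U) = -3 + A + U
T = 9633 (T = -13*(-741) = 9633)
m(Q(11, -11), -28) + T = (-3 + 11 - 11) + 9633 = -3 + 9633 = 9630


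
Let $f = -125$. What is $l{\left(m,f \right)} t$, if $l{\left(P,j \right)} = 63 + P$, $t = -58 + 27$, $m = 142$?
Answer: $-6355$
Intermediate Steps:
$t = -31$
$l{\left(m,f \right)} t = \left(63 + 142\right) \left(-31\right) = 205 \left(-31\right) = -6355$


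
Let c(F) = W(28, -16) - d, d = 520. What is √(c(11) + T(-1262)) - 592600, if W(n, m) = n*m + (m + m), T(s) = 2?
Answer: -592600 + I*√998 ≈ -5.926e+5 + 31.591*I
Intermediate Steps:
W(n, m) = 2*m + m*n (W(n, m) = m*n + 2*m = 2*m + m*n)
c(F) = -1000 (c(F) = -16*(2 + 28) - 1*520 = -16*30 - 520 = -480 - 520 = -1000)
√(c(11) + T(-1262)) - 592600 = √(-1000 + 2) - 592600 = √(-998) - 592600 = I*√998 - 592600 = -592600 + I*√998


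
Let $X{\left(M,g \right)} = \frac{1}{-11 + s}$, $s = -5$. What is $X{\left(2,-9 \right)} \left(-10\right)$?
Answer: $\frac{5}{8} \approx 0.625$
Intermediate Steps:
$X{\left(M,g \right)} = - \frac{1}{16}$ ($X{\left(M,g \right)} = \frac{1}{-11 - 5} = \frac{1}{-16} = - \frac{1}{16}$)
$X{\left(2,-9 \right)} \left(-10\right) = \left(- \frac{1}{16}\right) \left(-10\right) = \frac{5}{8}$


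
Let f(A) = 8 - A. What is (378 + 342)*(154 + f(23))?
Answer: 100080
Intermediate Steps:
(378 + 342)*(154 + f(23)) = (378 + 342)*(154 + (8 - 1*23)) = 720*(154 + (8 - 23)) = 720*(154 - 15) = 720*139 = 100080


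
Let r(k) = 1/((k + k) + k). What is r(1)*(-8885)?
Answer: -8885/3 ≈ -2961.7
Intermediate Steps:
r(k) = 1/(3*k) (r(k) = 1/(2*k + k) = 1/(3*k))
r(1)*(-8885) = ((⅓)/1)*(-8885) = ((⅓)*1)*(-8885) = (⅓)*(-8885) = -8885/3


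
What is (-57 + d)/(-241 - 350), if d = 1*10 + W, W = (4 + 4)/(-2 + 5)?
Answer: 133/1773 ≈ 0.075014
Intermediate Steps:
W = 8/3 ≈ 2.6667
d = 38/3 (d = 1*10 + 8/3 = 10 + 8/3 = 38/3 ≈ 12.667)
(-57 + d)/(-241 - 350) = (-57 + 38/3)/(-241 - 350) = -133/3/(-591) = -133/3*(-1/591) = 133/1773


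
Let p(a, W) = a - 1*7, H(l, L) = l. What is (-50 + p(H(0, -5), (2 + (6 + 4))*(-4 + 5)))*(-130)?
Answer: 7410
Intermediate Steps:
p(a, W) = -7 + a (p(a, W) = a - 7 = -7 + a)
(-50 + p(H(0, -5), (2 + (6 + 4))*(-4 + 5)))*(-130) = (-50 + (-7 + 0))*(-130) = (-50 - 7)*(-130) = -57*(-130) = 7410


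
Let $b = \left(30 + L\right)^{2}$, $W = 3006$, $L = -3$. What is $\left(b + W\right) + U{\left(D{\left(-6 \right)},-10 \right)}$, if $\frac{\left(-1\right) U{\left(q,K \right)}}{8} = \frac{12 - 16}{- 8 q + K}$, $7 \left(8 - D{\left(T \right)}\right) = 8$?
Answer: $\frac{847733}{227} \approx 3734.5$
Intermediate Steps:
$D{\left(T \right)} = \frac{48}{7}$ ($D{\left(T \right)} = 8 - \frac{8}{7} = \frac{48}{7}$)
$b = 729$ ($b = \left(30 - 3\right)^{2} = 27^{2} = 729$)
$U{\left(q,K \right)} = \frac{32}{K - 8 q}$ ($U{\left(q,K \right)} = - 8 \frac{12 - 16}{- 8 q + K} = - 8 \left(- \frac{4}{K - 8 q}\right) = \frac{32}{K - 8 q}$)
$\left(b + W\right) + U{\left(D{\left(-6 \right)},-10 \right)} = \left(729 + 3006\right) + \frac{32}{-10 - \frac{384}{7}} = 3735 + \frac{32}{-10 - \frac{384}{7}} = 3735 + \frac{32}{- \frac{454}{7}} = 3735 + 32 \left(- \frac{7}{454}\right) = 3735 - \frac{112}{227} = \frac{847733}{227}$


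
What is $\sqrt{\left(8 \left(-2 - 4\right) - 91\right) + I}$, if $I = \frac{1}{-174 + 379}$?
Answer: $\frac{3 i \sqrt{649030}}{205} \approx 11.79 i$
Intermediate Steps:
$I = \frac{1}{205} \approx 0.0048781$
$\sqrt{\left(8 \left(-2 - 4\right) - 91\right) + I} = \sqrt{\left(8 \left(-2 - 4\right) - 91\right) + \frac{1}{205}} = \sqrt{\left(8 \left(-6\right) - 91\right) + \frac{1}{205}} = \sqrt{\left(-48 - 91\right) + \frac{1}{205}} = \sqrt{-139 + \frac{1}{205}} = \sqrt{- \frac{28494}{205}} = \frac{3 i \sqrt{649030}}{205}$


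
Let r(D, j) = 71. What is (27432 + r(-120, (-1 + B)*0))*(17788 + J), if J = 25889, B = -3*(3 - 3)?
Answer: 1201248531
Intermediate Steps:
B = 0 (B = -3*0 = 0)
(27432 + r(-120, (-1 + B)*0))*(17788 + J) = (27432 + 71)*(17788 + 25889) = 27503*43677 = 1201248531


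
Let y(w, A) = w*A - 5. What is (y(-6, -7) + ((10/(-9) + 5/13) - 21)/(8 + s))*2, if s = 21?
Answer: 245998/3393 ≈ 72.502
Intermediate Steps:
y(w, A) = -5 + A*w (y(w, A) = A*w - 5 = -5 + A*w)
(y(-6, -7) + ((10/(-9) + 5/13) - 21)/(8 + s))*2 = ((-5 - 7*(-6)) + ((10/(-9) + 5/13) - 21)/(8 + 21))*2 = ((-5 + 42) + ((10*(-1/9) + 5*(1/13)) - 21)/29)*2 = (37 + ((-10/9 + 5/13) - 21)*(1/29))*2 = (37 + (-85/117 - 21)*(1/29))*2 = (37 - 2542/117*1/29)*2 = (37 - 2542/3393)*2 = (122999/3393)*2 = 245998/3393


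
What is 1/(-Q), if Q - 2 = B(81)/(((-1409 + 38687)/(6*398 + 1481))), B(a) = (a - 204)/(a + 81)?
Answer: -2013012/3867395 ≈ -0.52051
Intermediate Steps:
B(a) = (-204 + a)/(81 + a)
Q = 3867395/2013012 (Q = 2 + ((-204 + 81)/(81 + 81))/(((-1409 + 38687)/(6*398 + 1481))) = 2 + (-123/162)/((37278/(2388 + 1481))) = 2 + ((1/162)*(-123))/((37278/3869)) = 2 - 41/(54*(37278*(1/3869))) = 2 - 41/(54*37278/3869) = 2 - 41/54*3869/37278 = 2 - 158629/2013012 = 3867395/2013012 ≈ 1.9212)
1/(-Q) = 1/(-1*3867395/2013012) = 1/(-3867395/2013012) = -2013012/3867395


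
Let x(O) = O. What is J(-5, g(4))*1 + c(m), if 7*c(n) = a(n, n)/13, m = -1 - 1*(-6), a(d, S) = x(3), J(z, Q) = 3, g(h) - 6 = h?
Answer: 276/91 ≈ 3.0330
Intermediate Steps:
g(h) = 6 + h
a(d, S) = 3
m = 5 (m = -1 + 6 = 5)
c(n) = 3/91 (c(n) = (3/13)/7 = (3*(1/13))/7 = (1/7)*(3/13) = 3/91)
J(-5, g(4))*1 + c(m) = 3*1 + 3/91 = 3 + 3/91 = 276/91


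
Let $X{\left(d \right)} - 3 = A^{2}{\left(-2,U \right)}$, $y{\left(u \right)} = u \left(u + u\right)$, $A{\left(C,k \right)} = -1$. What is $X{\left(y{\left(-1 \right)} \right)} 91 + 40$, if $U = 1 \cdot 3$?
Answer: $404$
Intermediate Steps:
$U = 3$
$y{\left(u \right)} = 2 u^{2}$ ($y{\left(u \right)} = u 2 u = 2 u^{2}$)
$X{\left(d \right)} = 4$ ($X{\left(d \right)} = 3 + \left(-1\right)^{2} = 3 + 1 = 4$)
$X{\left(y{\left(-1 \right)} \right)} 91 + 40 = 4 \cdot 91 + 40 = 364 + 40 = 404$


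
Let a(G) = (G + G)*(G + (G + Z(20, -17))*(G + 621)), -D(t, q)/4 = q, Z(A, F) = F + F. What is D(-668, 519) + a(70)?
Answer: 3490364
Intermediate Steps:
Z(A, F) = 2*F
D(t, q) = -4*q
a(G) = 2*G*(G + (-34 + G)*(621 + G)) (a(G) = (G + G)*(G + (G + 2*(-17))*(G + 621)) = (2*G)*(G + (G - 34)*(621 + G)) = (2*G)*(G + (-34 + G)*(621 + G)) = 2*G*(G + (-34 + G)*(621 + G)))
D(-668, 519) + a(70) = -4*519 + 2*70*(-21114 + 70**2 + 588*70) = -2076 + 2*70*(-21114 + 4900 + 41160) = -2076 + 2*70*24946 = -2076 + 3492440 = 3490364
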